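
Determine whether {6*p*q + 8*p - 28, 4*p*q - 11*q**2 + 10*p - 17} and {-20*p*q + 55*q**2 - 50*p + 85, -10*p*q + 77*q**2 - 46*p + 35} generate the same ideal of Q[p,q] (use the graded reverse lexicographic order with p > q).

For a fixed monomial order, each ideal has a unique reduced Gröbner basis; comparing bases decides equality.
Buchberger on the first generating set:
f_1 = 6*p*q + 8*p - 28, LT = p*q.
f_2 = 4*p*q - 11*q**2 + 10*p - 17, LT = p*q.

S(f_1,f_2): lcm = p*q. S = 11/4*q**2 - 7/6*p - 5/12.
  leading term q**2: no divisor's leading term divides it; move 11/4*q**2 to the remainder.
  leading term p: no divisor's leading term divides it; move -7/6*p to the remainder.
  leading term 1: no divisor's leading term divides it; move -5/12 to the remainder.
  remainder 11/4*q**2 - 7/6*p - 5/12 ≠ 0; add g_3 = 11/4*q**2 - 7/6*p - 5/12 to the basis.

S(f_1,g_3): lcm = p*q**2. S = 14/33*p**2 + 4/3*p*q + 5/33*p - 14/3*q.
  leading term p**2: no divisor's leading term divides it; move 14/33*p**2 to the remainder.
  leading term p*q: subtract (2/9)·f_1 from 4/3*p*q + 5/33*p - 14/3*q → -161/99*p - 14/3*q + 56/9
  leading term p: no divisor's leading term divides it; move -161/99*p to the remainder.
  leading term q: no divisor's leading term divides it; move -14/3*q to the remainder.
  leading term 1: no divisor's leading term divides it; move 56/9 to the remainder.
  remainder 14/33*p**2 - 161/99*p - 14/3*q + 56/9 ≠ 0; add g_4 = 14/33*p**2 - 161/99*p - 14/3*q + 56/9 to the basis.

The other S-polynomials (S(f_2,g_3), S(f_1,g_4), S(f_2,g_4), S(g_3,g_4)) all reduce to 0 modulo the current basis, so we have a Gröbner basis.
Inter-reduce: drop elements whose leading term is divisible by another's, tail-reduce, and make monic.
Reduced Gröbner basis: {p**2 - 23/6*p - 11*q + 44/3, p*q + 4/3*p - 14/3, q**2 - 14/33*p - 5/33}.

Buchberger on the second generating set:
h_1 = -20*p*q + 55*q**2 - 50*p + 85, LT = p*q.
h_2 = -10*p*q + 77*q**2 - 46*p + 35, LT = p*q.

S(h_1,h_2): lcm = p*q. S = 99/20*q**2 - 21/10*p - 3/4.
  leading term q**2: no divisor's leading term divides it; move 99/20*q**2 to the remainder.
  leading term p: no divisor's leading term divides it; move -21/10*p to the remainder.
  leading term 1: no divisor's leading term divides it; move -3/4 to the remainder.
  remainder 99/20*q**2 - 21/10*p - 3/4 ≠ 0; add k_3 = 99/20*q**2 - 21/10*p - 3/4 to the basis.

S(h_1,k_3): lcm = p*q**2. S = -11/4*q**3 + 14/33*p**2 + 5/2*p*q + 5/33*p - 17/4*q.
  leading term q**3: subtract (-5/9*q)·k_3 from -11/4*q**3 + 14/33*p**2 + 5/2*p*q + 5/33*p - 17/4*q → 14/33*p**2 + 4/3*p*q + 5/33*p - 14/3*q
  leading term p**2: no divisor's leading term divides it; move 14/33*p**2 to the remainder.
  leading term p*q: subtract (-1/15)·h_1 from 4/3*p*q + 5/33*p - 14/3*q → 11/3*q**2 - 35/11*p - 14/3*q + 17/3
  leading term q**2: subtract (20/27)·k_3 from 11/3*q**2 - 35/11*p - 14/3*q + 17/3 → -161/99*p - 14/3*q + 56/9
  leading term p: no divisor's leading term divides it; move -161/99*p to the remainder.
  leading term q: no divisor's leading term divides it; move -14/3*q to the remainder.
  leading term 1: no divisor's leading term divides it; move 56/9 to the remainder.
  remainder 14/33*p**2 - 161/99*p - 14/3*q + 56/9 ≠ 0; add k_4 = 14/33*p**2 - 161/99*p - 14/3*q + 56/9 to the basis.

The other S-polynomials (S(h_2,k_3), S(h_1,k_4), S(h_2,k_4), S(k_3,k_4)) all reduce to 0 modulo the current basis, so we have a Gröbner basis.
Inter-reduce: drop elements whose leading term is divisible by another's, tail-reduce, and make monic.
Reduced Gröbner basis: {p**2 - 23/6*p - 11*q + 44/3, p*q + 4/3*p - 14/3, q**2 - 14/33*p - 5/33}.

Same reduced basis, so the two generating sets span the same ideal.

Yes, the ideals are equal.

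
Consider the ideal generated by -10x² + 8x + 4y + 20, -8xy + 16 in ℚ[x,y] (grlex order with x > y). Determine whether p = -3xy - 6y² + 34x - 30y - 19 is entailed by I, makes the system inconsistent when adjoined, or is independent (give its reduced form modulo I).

Adjoining -3xy - 6y² + 34x - 30y - 19 makes the ideal the whole ring: the system is inconsistent.

First compute the reduced Gröbner basis of I by Buchberger's algorithm.
f_1 = -10x² + 8x + 4y + 20, LT = x².
f_2 = -8xy + 16, LT = xy.

S(f_1,f_2): lcm = x²y. S = -⅘xy - ⅖y² + 2x - 2y.
  leading term xy: subtract (1/10)·f_2 from -⅘xy - ⅖y² + 2x - 2y → -⅖y² + 2x - 2y - 8/5
  leading term y²: no divisor's leading term divides it; move -⅖y² to the remainder.
  leading term x: no divisor's leading term divides it; move 2x to the remainder.
  leading term y: no divisor's leading term divides it; move -2y to the remainder.
  leading term 1: no divisor's leading term divides it; move -8/5 to the remainder.
  remainder -⅖y² + 2x - 2y - 8/5 ≠ 0; add h_3 = -⅖y² + 2x - 2y - 8/5 to the basis.

The other S-polynomials (S(f_1,h_3), S(f_2,h_3)) all reduce to 0 modulo the current basis, so we have a Gröbner basis.
Inter-reduce: drop elements whose leading term is divisible by another's, tail-reduce, and make monic.
Reduced Gröbner basis: {x² - ⅘x - ⅖y - 2, xy - 2, y² - 5x + 5y + 4}.
Label its elements g_1 = x² - ⅘x - ⅖y - 2, g_2 = xy - 2, g_3 = y² - 5x + 5y + 4.

Reduce p = -3xy - 6y² + 34x - 30y - 19 modulo G:
  leading term xy: subtract (-3)·g_2 from -3xy - 6y² + 34x - 30y - 19 → -6y² + 34x - 30y - 25
  leading term y²: subtract (-6)·g_3 from -6y² + 34x - 30y - 25 → 4x - 1
  leading term x: no divisor's leading term divides it; move 4x to the remainder.
  leading term 1: no divisor's leading term divides it; move -1 to the remainder.
  normal form = 4x - 1.
The normal form is nonzero, so p ∉ I. Since p minus its normal form lies in I, I + (p) = I + (r) where r = 4x - 1; decide whether this ideal is the whole ring.
Run Buchberger on G together with r (pairs among the g_i already reduce to 0 since G is a Gröbner basis):
g_1 = x² - ⅘x - ⅖y - 2, LT = x².
g_2 = xy - 2, LT = xy.
g_3 = y² - 5x + 5y + 4, LT = y².
r = 4x - 1, LT = x.

S(g_1,r): lcm = x². S = -11/20x - ⅖y - 2.
  leading term x: subtract (-11/80)·r from -11/20x - ⅖y - 2 → -⅖y - 171/80
  leading term y: no divisor's leading term divides it; move -⅖y to the remainder.
  leading term 1: no divisor's leading term divides it; move -171/80 to the remainder.
  remainder -⅖y - 171/80 ≠ 0; add m_5 = -⅖y - 171/80 to the basis.

S(g_2,r): lcm = xy. S = ¼y - 2.
  leading term y: subtract (-⅝)·m_5 from ¼y - 2 → -427/128
  leading term 1: no divisor's leading term divides it; move -427/128 to the remainder.
  remainder -427/128 ≠ 0; add m_6 = -427/128 to the basis.

The other S-polynomials (S(g_1,g_2), S(g_1,g_3), S(g_2,g_3), S(g_3,r), S(g_1,m_5), S(g_2,m_5), S(g_3,m_5), S(r,m_5), S(g_1,m_6), S(g_2,m_6), S(g_3,m_6), S(r,m_6), S(m_5,m_6)) all reduce to 0 modulo the current basis, so we have a Gröbner basis.
Inter-reduce: drop elements whose leading term is divisible by another's, tail-reduce, and make monic.
Reduced Gröbner basis: {1}.
The reduced Gröbner basis of I + (p) is {1}: the ideal is the whole ring, so the enlarged system has no common solution — adjoining p is inconsistent.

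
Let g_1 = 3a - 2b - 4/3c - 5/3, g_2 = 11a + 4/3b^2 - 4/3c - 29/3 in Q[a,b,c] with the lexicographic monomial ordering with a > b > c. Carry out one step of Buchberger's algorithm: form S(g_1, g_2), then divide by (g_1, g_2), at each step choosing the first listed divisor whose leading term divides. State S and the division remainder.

lcm(LM(g_1), LM(g_2)) = a.
S = (lcm/LT(g_1))·g_1 − (lcm/LT(g_2))·g_2 = -4/33b^2 - 2/3b - 32/99c + 32/99.
Reduce S modulo (g_1, g_2) in that order:
  leading term b^2: no divisor's leading term divides it; move -4/33b^2 to the remainder.
  leading term b: no divisor's leading term divides it; move -2/3b to the remainder.
  leading term c: no divisor's leading term divides it; move -32/99c to the remainder.
  leading term 1: no divisor's leading term divides it; move 32/99 to the remainder.
The remainder -4/33b^2 - 2/3b - 32/99c + 32/99 is nonzero, so it would be added as the next basis element.

S(g_1, g_2) = -4/33b^2 - 2/3b - 32/99c + 32/99; remainder on division = -4/33b^2 - 2/3b - 32/99c + 32/99.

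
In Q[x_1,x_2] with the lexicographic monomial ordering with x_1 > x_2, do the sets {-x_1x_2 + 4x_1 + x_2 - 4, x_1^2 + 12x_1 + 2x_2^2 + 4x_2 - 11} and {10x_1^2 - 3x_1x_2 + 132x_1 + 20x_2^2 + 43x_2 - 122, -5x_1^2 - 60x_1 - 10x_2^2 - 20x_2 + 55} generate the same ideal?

Yes, the ideals are equal.

Since reduced Gröbner bases are canonical representatives of ideals under a given ordering, it suffices to compute and compare them.
Buchberger on the first generating set:
f_1 = -x_1x_2 + 4x_1 + x_2 - 4, LT = x_1x_2.
f_2 = x_1^2 + 12x_1 + 2x_2^2 + 4x_2 - 11, LT = x_1^2.

S(f_1,f_2): lcm = x_1^2x_2. S = -4x_1^2 - 13x_1x_2 + 4x_1 - 2x_2^3 - 4x_2^2 + 11x_2.
  leading term x_1^2: subtract (-4)·f_2 from -4x_1^2 - 13x_1x_2 + 4x_1 - 2x_2^3 - 4x_2^2 + 11x_2 → -13x_1x_2 + 52x_1 - 2x_2^3 + 4x_2^2 + 27x_2 - 44
  leading term x_1x_2: subtract (13)·f_1 from -13x_1x_2 + 52x_1 - 2x_2^3 + 4x_2^2 + 27x_2 - 44 → -2x_2^3 + 4x_2^2 + 14x_2 + 8
  leading term x_2^3: no divisor's leading term divides it; move -2x_2^3 to the remainder.
  leading term x_2^2: no divisor's leading term divides it; move 4x_2^2 to the remainder.
  leading term x_2: no divisor's leading term divides it; move 14x_2 to the remainder.
  leading term 1: no divisor's leading term divides it; move 8 to the remainder.
  remainder -2x_2^3 + 4x_2^2 + 14x_2 + 8 ≠ 0; add g_3 = -2x_2^3 + 4x_2^2 + 14x_2 + 8 to the basis.

The other S-polynomials (S(f_1,g_3), S(f_2,g_3)) all reduce to 0 modulo the current basis, so we have a Gröbner basis.
Inter-reduce: drop elements whose leading term is divisible by another's, tail-reduce, and make monic.
Reduced Gröbner basis: {x_1^2 + 12x_1 + 2x_2^2 + 4x_2 - 11, x_1x_2 - 4x_1 - x_2 + 4, x_2^3 - 2x_2^2 - 7x_2 - 4}.

Buchberger on the second generating set:
h_1 = 10x_1^2 - 3x_1x_2 + 132x_1 + 20x_2^2 + 43x_2 - 122, LT = x_1^2.
h_2 = -5x_1^2 - 60x_1 - 10x_2^2 - 20x_2 + 55, LT = x_1^2.

S(h_1,h_2): lcm = x_1^2. S = -3/10x_1x_2 + 6/5x_1 + 3/10x_2 - 6/5.
  leading term x_1x_2: no divisor's leading term divides it; move -3/10x_1x_2 to the remainder.
  leading term x_1: no divisor's leading term divides it; move 6/5x_1 to the remainder.
  leading term x_2: no divisor's leading term divides it; move 3/10x_2 to the remainder.
  leading term 1: no divisor's leading term divides it; move -6/5 to the remainder.
  remainder -3/10x_1x_2 + 6/5x_1 + 3/10x_2 - 6/5 ≠ 0; add k_3 = -3/10x_1x_2 + 6/5x_1 + 3/10x_2 - 6/5 to the basis.

S(h_1,k_3): lcm = x_1^2x_2. S = 4x_1^2 - 3/10x_1x_2^2 + 71/5x_1x_2 - 4x_1 + 2x_2^3 + 43/10x_2^2 - 61/5x_2.
  leading term x_1^2: subtract (2/5)·h_1 from 4x_1^2 - 3/10x_1x_2^2 + 71/5x_1x_2 - 4x_1 + 2x_2^3 + 43/10x_2^2 - 61/5x_2 → -3/10x_1x_2^2 + 77/5x_1x_2 - 284/5x_1 + 2x_2^3 - 37/10x_2^2 - 147/5x_2 + 244/5
  leading term x_1x_2^2: subtract (x_2)·k_3 from -3/10x_1x_2^2 + 77/5x_1x_2 - 284/5x_1 + 2x_2^3 - 37/10x_2^2 - 147/5x_2 + 244/5 → 71/5x_1x_2 - 284/5x_1 + 2x_2^3 - 4x_2^2 - 141/5x_2 + 244/5
  leading term x_1x_2: subtract (-142/3)·k_3 from 71/5x_1x_2 - 284/5x_1 + 2x_2^3 - 4x_2^2 - 141/5x_2 + 244/5 → 2x_2^3 - 4x_2^2 - 14x_2 - 8
  leading term x_2^3: no divisor's leading term divides it; move 2x_2^3 to the remainder.
  leading term x_2^2: no divisor's leading term divides it; move -4x_2^2 to the remainder.
  leading term x_2: no divisor's leading term divides it; move -14x_2 to the remainder.
  leading term 1: no divisor's leading term divides it; move -8 to the remainder.
  remainder 2x_2^3 - 4x_2^2 - 14x_2 - 8 ≠ 0; add k_4 = 2x_2^3 - 4x_2^2 - 14x_2 - 8 to the basis.

The other S-polynomials (S(h_2,k_3), S(h_1,k_4), S(h_2,k_4), S(k_3,k_4)) all reduce to 0 modulo the current basis, so we have a Gröbner basis.
Inter-reduce: drop elements whose leading term is divisible by another's, tail-reduce, and make monic.
Reduced Gröbner basis: {x_1^2 + 12x_1 + 2x_2^2 + 4x_2 - 11, x_1x_2 - 4x_1 - x_2 + 4, x_2^3 - 2x_2^2 - 7x_2 - 4}.

The two bases agree; hence the ideals are identical.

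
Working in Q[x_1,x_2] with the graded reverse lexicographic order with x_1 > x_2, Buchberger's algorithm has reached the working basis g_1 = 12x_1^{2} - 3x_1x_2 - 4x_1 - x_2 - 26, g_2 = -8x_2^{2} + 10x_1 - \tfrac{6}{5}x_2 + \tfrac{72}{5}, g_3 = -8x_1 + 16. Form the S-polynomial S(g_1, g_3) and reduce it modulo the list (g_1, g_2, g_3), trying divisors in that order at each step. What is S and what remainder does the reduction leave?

lcm(LM(g_1), LM(g_3)) = x_1^{2}.
S = (lcm/LT(g_1))·g_1 − (lcm/LT(g_3))·g_3 = -\tfrac{1}{4}x_1x_2 + \tfrac{5}{3}x_1 - \tfrac{1}{12}x_2 - \tfrac{13}{6}.
Reduce S modulo (g_1, g_2, g_3) in that order:
  leading term x_1x_2: subtract (\tfrac{1}{32}x_2)·g_3 from -\tfrac{1}{4}x_1x_2 + \tfrac{5}{3}x_1 - \tfrac{1}{12}x_2 - \tfrac{13}{6} → \tfrac{5}{3}x_1 - \tfrac{7}{12}x_2 - \tfrac{13}{6}
  leading term x_1: subtract (-\tfrac{5}{24})·g_3 from \tfrac{5}{3}x_1 - \tfrac{7}{12}x_2 - \tfrac{13}{6} → -\tfrac{7}{12}x_2 + \tfrac{7}{6}
  leading term x_2: no divisor's leading term divides it; move -\tfrac{7}{12}x_2 to the remainder.
  leading term 1: no divisor's leading term divides it; move \tfrac{7}{6} to the remainder.
The remainder -\tfrac{7}{12}x_2 + \tfrac{7}{6} is nonzero, so it would be added as the next basis element.
An S-polynomial is built so that the two leading terms cancel; whether anything survives reduction is exactly the Gröbner-basis criterion.

S(g_1, g_3) = -\tfrac{1}{4}x_1x_2 + \tfrac{5}{3}x_1 - \tfrac{1}{12}x_2 - \tfrac{13}{6}; remainder on division = -\tfrac{7}{12}x_2 + \tfrac{7}{6}.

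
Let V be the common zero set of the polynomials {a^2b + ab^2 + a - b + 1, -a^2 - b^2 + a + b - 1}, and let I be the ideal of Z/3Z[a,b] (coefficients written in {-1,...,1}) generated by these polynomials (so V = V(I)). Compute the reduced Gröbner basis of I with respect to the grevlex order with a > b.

G = {b^4 + b^3 - a + b - 1, ab^2 - b^3 + ab + b^2 + a + b + 1, a^2 + b^2 - a - b + 1}

This is the nonlinear analogue of row-reducing a linear system.

f_1 = a^2b + ab^2 + a - b + 1, LT = a^2b.
f_2 = -a^2 - b^2 + a + b - 1, LT = a^2.

S(f_1,f_2): lcm = a^2b. S = ab^2 - b^3 + ab + b^2 + a + b + 1.
  leading term ab^2: no divisor's leading term divides it; move ab^2 to the remainder.
  leading term b^3: no divisor's leading term divides it; move -b^3 to the remainder.
  leading term ab: no divisor's leading term divides it; move ab to the remainder.
  leading term b^2: no divisor's leading term divides it; move b^2 to the remainder.
  leading term a: no divisor's leading term divides it; move a to the remainder.
  leading term b: no divisor's leading term divides it; move b to the remainder.
  leading term 1: no divisor's leading term divides it; move 1 to the remainder.
  remainder ab^2 - b^3 + ab + b^2 + a + b + 1 ≠ 0; add g_3 = ab^2 - b^3 + ab + b^2 + a + b + 1 to the basis.

S(f_1,g_3): lcm = a^2b^2. S = -ab^3 - a^2b - ab^2 - a^2 - b^2 - a + b.
  leading term ab^3: subtract (-b)·g_3 from -ab^3 - a^2b - ab^2 - a^2 - b^2 - a + b → -b^4 - a^2b + b^3 - a^2 + ab - a - b
  leading term b^4: no divisor's leading term divides it; move -b^4 to the remainder.
  leading term a^2b: subtract (-1)·f_1 from -a^2b + b^3 - a^2 + ab - a - b → ab^2 + b^3 - a^2 + ab + b + 1
  leading term ab^2: subtract (1)·g_3 from ab^2 + b^3 - a^2 + ab + b + 1 → -b^3 - a^2 - b^2 - a
  leading term b^3: no divisor's leading term divides it; move -b^3 to the remainder.
  leading term a^2: subtract (1)·f_2 from -a^2 - b^2 - a → a - b + 1
  leading term a: no divisor's leading term divides it; move a to the remainder.
  leading term b: no divisor's leading term divides it; move -b to the remainder.
  leading term 1: no divisor's leading term divides it; move 1 to the remainder.
  remainder -b^4 - b^3 + a - b + 1 ≠ 0; add g_4 = -b^4 - b^3 + a - b + 1 to the basis.

S(f_2,g_3): lcm = a^2b^2. S = ab^3 + b^4 - a^2b + ab^2 - b^3 - a^2 - ab + b^2 - a.
  leading term ab^3: subtract (b)·g_3 from ab^3 + b^4 - a^2b + ab^2 - b^3 - a^2 - ab + b^2 - a → -b^4 - a^2b + b^3 - a^2 + ab - a - b
  leading term b^4: subtract (1)·g_4 from -b^4 - a^2b + b^3 - a^2 + ab - a - b → -a^2b - b^3 - a^2 + ab + a - 1
  leading term a^2b: subtract (-1)·f_1 from -a^2b - b^3 - a^2 + ab + a - 1 → ab^2 - b^3 - a^2 + ab - a - b
  leading term ab^2: subtract (1)·g_3 from ab^2 - b^3 - a^2 + ab - a - b → -a^2 - b^2 + a + b - 1
  leading term a^2: subtract (1)·f_2 from -a^2 - b^2 + a + b - 1 → 0
  remainder 0.

S(f_1,g_4): lcm = a^2b^4. S = ab^5 - a^2b^3 + ab^3 - b^4 + a^3 - a^2b + b^3 + a^2.
  leading term ab^5: subtract (b^3)·g_3 from ab^5 - a^2b^3 + ab^3 - b^4 + a^3 - a^2b + b^3 + a^2 → b^6 - a^2b^3 - ab^4 - b^5 + b^4 + a^3 - a^2b + a^2
  leading term b^6: subtract (-b^2)·g_4 from b^6 - a^2b^3 - ab^4 - b^5 + b^4 + a^3 - a^2b + a^2 → -a^2b^3 - ab^4 + b^5 + b^4 + a^3 - a^2b + ab^2 - b^3 + a^2 + b^2
  leading term a^2b^3: subtract (-b^2)·f_1 from -a^2b^3 - ab^4 + b^5 + b^4 + a^3 - a^2b + ab^2 - b^3 + a^2 + b^2 → b^5 + b^4 + a^3 - a^2b - ab^2 + b^3 + a^2 - b^2
  leading term b^5: subtract (-b)·g_4 from b^5 + b^4 + a^3 - a^2b - ab^2 + b^3 + a^2 - b^2 → a^3 - a^2b - ab^2 + b^3 + a^2 + ab + b^2 + b
  leading term a^3: subtract (-a)·f_2 from a^3 - a^2b - ab^2 + b^3 + a^2 + ab + b^2 + b → -a^2b + ab^2 + b^3 - a^2 - ab + b^2 - a + b
  leading term a^2b: subtract (-1)·f_1 from -a^2b + ab^2 + b^3 - a^2 - ab + b^2 - a + b → -ab^2 + b^3 - a^2 - ab + b^2 + 1
  leading term ab^2: subtract (-1)·g_3 from -ab^2 + b^3 - a^2 - ab + b^2 + 1 → -a^2 - b^2 + a + b - 1
  leading term a^2: subtract (1)·f_2 from -a^2 - b^2 + a + b - 1 → 0
  remainder 0.

S(f_2,g_4): leading monomials are coprime, so the S-polynomial reduces to 0 (Buchberger's first criterion).
S(g_3,g_4): lcm = ab^4. S = -b^5 + b^4 + ab^2 + b^3 + a^2 - ab + b^2 + a.
  leading term b^5: subtract (b)·g_4 from -b^5 + b^4 + ab^2 + b^3 + a^2 - ab + b^2 + a → -b^4 + ab^2 + b^3 + a^2 + ab - b^2 + a - b
  leading term b^4: subtract (1)·g_4 from -b^4 + ab^2 + b^3 + a^2 + ab - b^2 + a - b → ab^2 - b^3 + a^2 + ab - b^2 - 1
  leading term ab^2: subtract (1)·g_3 from ab^2 - b^3 + a^2 + ab - b^2 - 1 → a^2 + b^2 - a - b + 1
  leading term a^2: subtract (-1)·f_2 from a^2 + b^2 - a - b + 1 → 0
  remainder 0.

Every S-polynomial of the final basis reduces to 0, so we have a Gröbner basis.
Inter-reduce: drop elements whose leading term is divisible by another's, tail-reduce, and make monic.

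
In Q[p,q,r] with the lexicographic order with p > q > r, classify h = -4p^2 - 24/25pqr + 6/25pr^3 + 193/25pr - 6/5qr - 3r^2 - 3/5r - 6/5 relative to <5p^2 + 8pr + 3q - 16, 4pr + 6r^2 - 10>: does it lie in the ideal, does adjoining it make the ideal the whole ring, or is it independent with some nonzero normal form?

-4p^2 - 24/25pqr + 6/25pr^3 + 193/25pr - 6/5qr - 3r^2 - 3/5r - 6/5 is independent of I; its normal form modulo I is -6/5qr - 15/2r^2 - 3/5r + 63/10.

First compute the reduced Gröbner basis of I by Buchberger's algorithm.
f_1 = 5p^2 + 8pr + 3q - 16, LT = p^2.
f_2 = 4pr + 6r^2 - 10, LT = pr.

S(f_1,f_2): lcm = p^2r. S = 1/10pr^2 + 5/2p + 3/5qr - 16/5r.
  leading term pr^2: subtract (1/40r)·f_2 from 1/10pr^2 + 5/2p + 3/5qr - 16/5r → 5/2p + 3/5qr - 3/20r^3 - 59/20r
  leading term p: no divisor's leading term divides it; move 5/2p to the remainder.
  leading term qr: no divisor's leading term divides it; move 3/5qr to the remainder.
  leading term r^3: no divisor's leading term divides it; move -3/20r^3 to the remainder.
  leading term r: no divisor's leading term divides it; move -59/20r to the remainder.
  remainder 5/2p + 3/5qr - 3/20r^3 - 59/20r ≠ 0; add k_3 = 5/2p + 3/5qr - 3/20r^3 - 59/20r to the basis.

S(f_1,k_3): lcm = p^2. S = -6/25pqr + 3/50pr^3 + 139/50pr + 3/5q - 16/5.
  leading term pqr: subtract (-3/50q)·f_2 from -6/25pqr + 3/50pr^3 + 139/50pr + 3/5q - 16/5 → 3/50pr^3 + 139/50pr + 9/25qr^2 - 16/5
  leading term pr^3: subtract (3/200r^2)·f_2 from 3/50pr^3 + 139/50pr + 9/25qr^2 - 16/5 → 139/50pr + 9/25qr^2 - 9/100r^4 + 3/20r^2 - 16/5
  leading term pr: subtract (139/200)·f_2 from 139/50pr + 9/25qr^2 - 9/100r^4 + 3/20r^2 - 16/5 → 9/25qr^2 - 9/100r^4 - 201/50r^2 + 15/4
  leading term qr^2: no divisor's leading term divides it; move 9/25qr^2 to the remainder.
  leading term r^4: no divisor's leading term divides it; move -9/100r^4 to the remainder.
  leading term r^2: no divisor's leading term divides it; move -201/50r^2 to the remainder.
  leading term 1: no divisor's leading term divides it; move 15/4 to the remainder.
  remainder 9/25qr^2 - 9/100r^4 - 201/50r^2 + 15/4 ≠ 0; add k_4 = 9/25qr^2 - 9/100r^4 - 201/50r^2 + 15/4 to the basis.

The other S-polynomials (S(f_2,k_3), S(f_1,k_4), S(f_2,k_4), S(k_3,k_4)) all reduce to 0 modulo the current basis, so we have a Gröbner basis.
Inter-reduce: drop elements whose leading term is divisible by another's, tail-reduce, and make monic.
Reduced Gröbner basis: {p + 6/25qr - 3/50r^3 - 59/50r, qr^2 - 1/4r^4 - 67/6r^2 + 125/12}.
Label its elements g_1 = p + 6/25qr - 3/50r^3 - 59/50r, g_2 = qr^2 - 1/4r^4 - 67/6r^2 + 125/12.

Reduce h = -4p^2 - 24/25pqr + 6/25pr^3 + 193/25pr - 6/5qr - 3r^2 - 3/5r - 6/5 modulo G:
  leading term p^2: subtract (-4p)·g_1 from -4p^2 - 24/25pqr + 6/25pr^3 + 193/25pr - 6/5qr - 3r^2 - 3/5r - 6/5 → 3pr - 6/5qr - 3r^2 - 3/5r - 6/5
  leading term pr: subtract (3r)·g_1 from 3pr - 6/5qr - 3r^2 - 3/5r - 6/5 → -18/25qr^2 - 6/5qr + 9/50r^4 + 27/50r^2 - 3/5r - 6/5
  leading term qr^2: subtract (-18/25)·g_2 from -18/25qr^2 - 6/5qr + 9/50r^4 + 27/50r^2 - 3/5r - 6/5 → -6/5qr - 15/2r^2 - 3/5r + 63/10
  leading term qr: no divisor's leading term divides it; move -6/5qr to the remainder.
  leading term r^2: no divisor's leading term divides it; move -15/2r^2 to the remainder.
  leading term r: no divisor's leading term divides it; move -3/5r to the remainder.
  leading term 1: no divisor's leading term divides it; move 63/10 to the remainder.
  normal form = -6/5qr - 15/2r^2 - 3/5r + 63/10.
The normal form is nonzero, so h ∉ I. Since h minus its normal form lies in I, I + (h) = I + (n) where n = -6/5qr - 15/2r^2 - 3/5r + 63/10; decide whether this ideal is the whole ring.
Run Buchberger on G together with n (pairs among the g_i already reduce to 0 since G is a Gröbner basis):
g_1 = p + 6/25qr - 3/50r^3 - 59/50r, LT = p.
g_2 = qr^2 - 1/4r^4 - 67/6r^2 + 125/12, LT = qr^2.
n = -6/5qr - 15/2r^2 - 3/5r + 63/10, LT = qr.

S(g_2,n): lcm = qr^2. S = -1/4r^4 - 25/4r^3 - 35/3r^2 + 21/4r + 125/12.
  leading term r^4: no divisor's leading term divides it; move -1/4r^4 to the remainder.
  leading term r^3: no divisor's leading term divides it; move -25/4r^3 to the remainder.
  leading term r^2: no divisor's leading term divides it; move -35/3r^2 to the remainder.
  leading term r: no divisor's leading term divides it; move 21/4r to the remainder.
  leading term 1: no divisor's leading term divides it; move 125/12 to the remainder.
  remainder -1/4r^4 - 25/4r^3 - 35/3r^2 + 21/4r + 125/12 ≠ 0; add m_4 = -1/4r^4 - 25/4r^3 - 35/3r^2 + 21/4r + 125/12 to the basis.

S(g_2,m_4): lcm = qr^4. S = -25qr^3 - 140/3qr^2 + 21qr + 125/3q - 1/4r^6 - 67/6r^4 + 125/12r^2.
  leading term qr^3: subtract (-25r)·g_2 from -25qr^3 - 140/3qr^2 + 21qr + 125/3q - 1/4r^6 - 67/6r^4 + 125/12r^2 → -140/3qr^2 + 21qr + 125/3q - 1/4r^6 - 25/4r^5 - 67/6r^4 - 1675/6r^3 + 125/12r^2 + 3125/12r
  leading term qr^2: subtract (-140/3)·g_2 from -140/3qr^2 + 21qr + 125/3q - 1/4r^6 - 25/4r^5 - 67/6r^4 - 1675/6r^3 + 125/12r^2 + 3125/12r → 21qr + 125/3q - 1/4r^6 - 25/4r^5 - 137/6r^4 - 1675/6r^3 - 18385/36r^2 + 3125/12r + 4375/9
  leading term qr: subtract (-35/2)·n from 21qr + 125/3q - 1/4r^6 - 25/4r^5 - 137/6r^4 - 1675/6r^3 - 18385/36r^2 + 3125/12r + 4375/9 → 125/3q - 1/4r^6 - 25/4r^5 - 137/6r^4 - 1675/6r^3 - 11555/18r^2 + 2999/12r + 21469/36
  leading term q: no divisor's leading term divides it; move 125/3q to the remainder.
  leading term r^6: subtract (r^2)·m_4 from -1/4r^6 - 25/4r^5 - 137/6r^4 - 1675/6r^3 - 11555/18r^2 + 2999/12r + 21469/36 → -67/6r^4 - 3413/12r^3 - 23485/36r^2 + 2999/12r + 21469/36
  leading term r^4: subtract (134/3)·m_4 from -67/6r^4 - 3413/12r^3 - 23485/36r^2 + 2999/12r + 21469/36 → -21/4r^3 - 525/4r^2 + 185/12r + 1573/12
  leading term r^3: no divisor's leading term divides it; move -21/4r^3 to the remainder.
  leading term r^2: no divisor's leading term divides it; move -525/4r^2 to the remainder.
  leading term r: no divisor's leading term divides it; move 185/12r to the remainder.
  leading term 1: no divisor's leading term divides it; move 1573/12 to the remainder.
  remainder 125/3q - 21/4r^3 - 525/4r^2 + 185/12r + 1573/12 ≠ 0; add m_5 = 125/3q - 21/4r^3 - 525/4r^2 + 185/12r + 1573/12 to the basis.

The other S-polynomials (S(g_1,g_2), S(g_1,n), S(g_1,m_4), S(n,m_4), S(g_1,m_5), S(g_2,m_5), S(n,m_5), S(m_4,m_5)) all reduce to 0 modulo the current basis, so we have a Gröbner basis.
Inter-reduce: drop elements whose leading term is divisible by another's, tail-reduce, and make monic.
Reduced Gröbner basis: {p - 3/50r^3 - 3/2r^2 - 13/10r + 63/50, q - 63/500r^3 - 63/20r^2 + 37/100r + 1573/500, r^4 + 25r^3 + 140/3r^2 - 21r - 125/3}.
The reduced Gröbner basis of I + (h) is {p - 3/50r^3 - 3/2r^2 - 13/10r + 63/50, q - 63/500r^3 - 63/20r^2 + 37/100r + 1573/500, r^4 + 25r^3 + 140/3r^2 - 21r - 125/3} ≠ {1}, a proper ideal, so the enlarged system stays consistent: h is independent of I, with normal form -6/5qr - 15/2r^2 - 3/5r + 63/10.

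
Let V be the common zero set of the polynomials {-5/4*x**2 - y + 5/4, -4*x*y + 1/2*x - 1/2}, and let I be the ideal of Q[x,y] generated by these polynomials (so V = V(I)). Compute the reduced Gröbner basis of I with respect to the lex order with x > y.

G = {x - 32/5*y**2 + 44/5*y - 1, y**3 - 3/2*y**2 + 21/64*y}

This is the nonlinear analogue of row-reducing a linear system.

f_1 = -5/4*x**2 - y + 5/4, LT = x**2.
f_2 = -4*x*y + 1/2*x - 1/2, LT = x*y.

S(f_1,f_2): lcm = x**2*y. S = 1/8*x**2 - 1/8*x + 4/5*y**2 - y.
  leading term x**2: subtract (-1/10)·f_1 from 1/8*x**2 - 1/8*x + 4/5*y**2 - y → -1/8*x + 4/5*y**2 - 11/10*y + 1/8
  leading term x: no divisor's leading term divides it; move -1/8*x to the remainder.
  leading term y**2: no divisor's leading term divides it; move 4/5*y**2 to the remainder.
  leading term y: no divisor's leading term divides it; move -11/10*y to the remainder.
  leading term 1: no divisor's leading term divides it; move 1/8 to the remainder.
  remainder -1/8*x + 4/5*y**2 - 11/10*y + 1/8 ≠ 0; add g_3 = -1/8*x + 4/5*y**2 - 11/10*y + 1/8 to the basis.

S(f_2,g_3): lcm = x*y. S = -1/8*x + 32/5*y**3 - 44/5*y**2 + y + 1/8.
  leading term x: subtract (1)·g_3 from -1/8*x + 32/5*y**3 - 44/5*y**2 + y + 1/8 → 32/5*y**3 - 48/5*y**2 + 21/10*y
  leading term y**3: no divisor's leading term divides it; move 32/5*y**3 to the remainder.
  leading term y**2: no divisor's leading term divides it; move -48/5*y**2 to the remainder.
  leading term y: no divisor's leading term divides it; move 21/10*y to the remainder.
  remainder 32/5*y**3 - 48/5*y**2 + 21/10*y ≠ 0; add g_4 = 32/5*y**3 - 48/5*y**2 + 21/10*y to the basis.

The other S-polynomials (S(f_1,g_3), S(f_1,g_4), S(f_2,g_4), S(g_3,g_4)) all reduce to 0 modulo the current basis, so we have a Gröbner basis.
Inter-reduce: drop elements whose leading term is divisible by another's, tail-reduce, and make monic.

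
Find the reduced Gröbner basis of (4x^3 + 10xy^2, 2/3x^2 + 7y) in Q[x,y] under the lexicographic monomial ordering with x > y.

Buchberger's algorithm terminates because the ascending chain of leading-term ideals stabilizes.

f_1 = 4x^3 + 10xy^2, LT = x^3.
f_2 = 2/3x^2 + 7y, LT = x^2.

S(f_1,f_2): lcm = x^3. S = 5/2xy^2 - 21/2xy.
  leading term xy^2: no divisor's leading term divides it; move 5/2xy^2 to the remainder.
  leading term xy: no divisor's leading term divides it; move -21/2xy to the remainder.
  remainder 5/2xy^2 - 21/2xy ≠ 0; add g_3 = 5/2xy^2 - 21/2xy to the basis.

S(f_2,g_3): lcm = x^2y^2. S = 21/5x^2y + 21/2y^3.
  leading term x^2y: subtract (63/10y)·f_2 from 21/5x^2y + 21/2y^3 → 21/2y^3 - 441/10y^2
  leading term y^3: no divisor's leading term divides it; move 21/2y^3 to the remainder.
  leading term y^2: no divisor's leading term divides it; move -441/10y^2 to the remainder.
  remainder 21/2y^3 - 441/10y^2 ≠ 0; add g_4 = 21/2y^3 - 441/10y^2 to the basis.

The other S-polynomials (S(f_1,g_3), S(f_1,g_4), S(f_2,g_4), S(g_3,g_4)) all reduce to 0 modulo the current basis, so we have a Gröbner basis.
Inter-reduce: drop elements whose leading term is divisible by another's, tail-reduce, and make monic.

G = {x^2 + 21/2y, xy^2 - 21/5xy, y^3 - 21/5y^2}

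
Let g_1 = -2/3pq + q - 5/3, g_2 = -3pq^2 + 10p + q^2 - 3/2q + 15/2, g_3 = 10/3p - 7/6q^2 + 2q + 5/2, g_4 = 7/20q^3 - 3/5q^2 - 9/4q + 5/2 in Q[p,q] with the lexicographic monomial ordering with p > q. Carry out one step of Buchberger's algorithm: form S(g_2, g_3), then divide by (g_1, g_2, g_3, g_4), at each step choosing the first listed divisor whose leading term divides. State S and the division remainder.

lcm(LM(g_2), LM(g_3)) = pq^2.
S = (lcm/LT(g_2))·g_2 − (lcm/LT(g_3))·g_3 = -10/3p + 7/20q^4 - 3/5q^3 - 13/12q^2 + 1/2q - 5/2.
Reduce S modulo (g_1, g_2, g_3, g_4) in that order:
  leading term p: subtract (-1)·g_3 from -10/3p + 7/20q^4 - 3/5q^3 - 13/12q^2 + 1/2q - 5/2 → 7/20q^4 - 3/5q^3 - 9/4q^2 + 5/2q
  leading term q^4: subtract (q)·g_4 from 7/20q^4 - 3/5q^3 - 9/4q^2 + 5/2q → 0
The remainder is 0, so this S-polynomial contributes no new basis element.

S(g_2, g_3) = -10/3p + 7/20q^4 - 3/5q^3 - 13/12q^2 + 1/2q - 5/2; remainder on division = 0.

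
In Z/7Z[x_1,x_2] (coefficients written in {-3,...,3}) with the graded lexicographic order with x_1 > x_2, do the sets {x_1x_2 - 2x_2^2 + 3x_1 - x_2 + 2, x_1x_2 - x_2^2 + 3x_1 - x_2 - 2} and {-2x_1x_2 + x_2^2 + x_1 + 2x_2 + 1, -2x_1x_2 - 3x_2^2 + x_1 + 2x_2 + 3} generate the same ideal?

For a fixed monomial order, each ideal has a unique reduced Gröbner basis; comparing bases decides equality.
Buchberger on the first generating set:
f_1 = x_1x_2 - 2x_2^2 + 3x_1 - x_2 + 2, LT = x_1x_2.
f_2 = x_1x_2 - x_2^2 + 3x_1 - x_2 - 2, LT = x_1x_2.

S(f_1,f_2): lcm = x_1x_2. S = -x_2^2 - 3.
  leading term x_2^2: no divisor's leading term divides it; move -x_2^2 to the remainder.
  leading term 1: no divisor's leading term divides it; move -3 to the remainder.
  remainder -x_2^2 - 3 ≠ 0; add g_3 = -x_2^2 - 3 to the basis.

S(f_1,g_3): lcm = x_1x_2^2. S = -2x_2^3 + 3x_1x_2 - x_2^2 - 3x_1 + 2x_2.
  leading term x_2^3: subtract (2x_2)·g_3 from -2x_2^3 + 3x_1x_2 - x_2^2 - 3x_1 + 2x_2 → 3x_1x_2 - x_2^2 - 3x_1 + x_2
  leading term x_1x_2: subtract (3)·f_1 from 3x_1x_2 - x_2^2 - 3x_1 + x_2 → -2x_2^2 + 2x_1 - 3x_2 + 1
  leading term x_2^2: subtract (2)·g_3 from -2x_2^2 + 2x_1 - 3x_2 + 1 → 2x_1 - 3x_2
  leading term x_1: no divisor's leading term divides it; move 2x_1 to the remainder.
  leading term x_2: no divisor's leading term divides it; move -3x_2 to the remainder.
  remainder 2x_1 - 3x_2 ≠ 0; add g_4 = 2x_1 - 3x_2 to the basis.

The other S-polynomials (S(f_2,g_3), S(f_1,g_4), S(f_2,g_4), S(g_3,g_4)) all reduce to 0 modulo the current basis, so we have a Gröbner basis.
Inter-reduce: drop elements whose leading term is divisible by another's, tail-reduce, and make monic.
Reduced Gröbner basis: {x_2^2 + 3, x_1 + 2x_2}.

Buchberger on the second generating set:
h_1 = -2x_1x_2 + x_2^2 + x_1 + 2x_2 + 1, LT = x_1x_2.
h_2 = -2x_1x_2 - 3x_2^2 + x_1 + 2x_2 + 3, LT = x_1x_2.

S(h_1,h_2): lcm = x_1x_2. S = -2x_2^2 + 1.
  leading term x_2^2: no divisor's leading term divides it; move -2x_2^2 to the remainder.
  leading term 1: no divisor's leading term divides it; move 1 to the remainder.
  remainder -2x_2^2 + 1 ≠ 0; add k_3 = -2x_2^2 + 1 to the basis.

S(h_1,k_3): lcm = x_1x_2^2. S = 3x_2^3 + 3x_1x_2 - x_2^2 - 3x_1 + 3x_2.
  leading term x_2^3: subtract (2x_2)·k_3 from 3x_2^3 + 3x_1x_2 - x_2^2 - 3x_1 + 3x_2 → 3x_1x_2 - x_2^2 - 3x_1 + x_2
  leading term x_1x_2: subtract (2)·h_1 from 3x_1x_2 - x_2^2 - 3x_1 + x_2 → -3x_2^2 + 2x_1 - 3x_2 - 2
  leading term x_2^2: subtract (-2)·k_3 from -3x_2^2 + 2x_1 - 3x_2 - 2 → 2x_1 - 3x_2
  leading term x_1: no divisor's leading term divides it; move 2x_1 to the remainder.
  leading term x_2: no divisor's leading term divides it; move -3x_2 to the remainder.
  remainder 2x_1 - 3x_2 ≠ 0; add k_4 = 2x_1 - 3x_2 to the basis.

The other S-polynomials (S(h_2,k_3), S(h_1,k_4), S(h_2,k_4), S(k_3,k_4)) all reduce to 0 modulo the current basis, so we have a Gröbner basis.
Inter-reduce: drop elements whose leading term is divisible by another's, tail-reduce, and make monic.
Reduced Gröbner basis: {x_2^2 + 3, x_1 + 2x_2}.

Same reduced basis, so the two generating sets span the same ideal.
The same test decides containment: I ⊆ J iff every generator of I reduces to 0 modulo a Gröbner basis of J.

Yes, the ideals are equal.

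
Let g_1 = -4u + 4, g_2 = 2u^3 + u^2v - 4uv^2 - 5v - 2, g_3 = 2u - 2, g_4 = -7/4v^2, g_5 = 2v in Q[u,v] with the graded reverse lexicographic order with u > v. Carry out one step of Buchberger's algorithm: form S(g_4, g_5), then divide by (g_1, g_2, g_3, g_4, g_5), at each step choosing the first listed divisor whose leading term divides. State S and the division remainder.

S(g_4, g_5) = 0; remainder on division = 0.

lcm(LM(g_4), LM(g_5)) = v^2.
S = (lcm/LT(g_4))·g_4 − (lcm/LT(g_5))·g_5 = 0.
Reduce S modulo (g_1, g_2, g_3, g_4, g_5) in that order:
The remainder is 0, so this S-polynomial contributes no new basis element.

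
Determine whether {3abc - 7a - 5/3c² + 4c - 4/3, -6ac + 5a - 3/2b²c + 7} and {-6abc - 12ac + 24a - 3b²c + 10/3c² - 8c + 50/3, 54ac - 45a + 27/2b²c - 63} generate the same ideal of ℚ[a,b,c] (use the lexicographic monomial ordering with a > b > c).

Yes, the ideals are equal.

Equality of ideals is decidable: compute both reduced Gröbner bases (unique for the ordering) and check whether they agree.
Buchberger on the first generating set:
f_1 = 3abc - 7a - 5/3c² + 4c - 4/3, LT = abc.
f_2 = -6ac + 5a - 3/2b²c + 7, LT = ac.

S(f_1,f_2): lcm = abc. S = ⅚ab - 7/3a - ¼b³c + 7/6b - 5/9c² + 4/3c - 4/9.
  leading term ab: no divisor's leading term divides it; move ⅚ab to the remainder.
  leading term a: no divisor's leading term divides it; move -7/3a to the remainder.
  leading term b³c: no divisor's leading term divides it; move -¼b³c to the remainder.
  leading term b: no divisor's leading term divides it; move 7/6b to the remainder.
  leading term c²: no divisor's leading term divides it; move -5/9c² to the remainder.
  leading term c: no divisor's leading term divides it; move 4/3c to the remainder.
  leading term 1: no divisor's leading term divides it; move -4/9 to the remainder.
  remainder ⅚ab - 7/3a - ¼b³c + 7/6b - 5/9c² + 4/3c - 4/9 ≠ 0; add g_3 = ⅚ab - 7/3a - ¼b³c + 7/6b - 5/9c² + 4/3c - 4/9 to the basis.

S(f_1,g_3): lcm = abc. S = 14/5ac - 7/3a + 3/10b³c² - 7/5bc + ⅔c³ - 97/45c² + 28/15c - 4/9.
  leading term ac: subtract (-7/15)·f_2 from 14/5ac - 7/3a + 3/10b³c² - 7/5bc + ⅔c³ - 97/45c² + 28/15c - 4/9 → 3/10b³c² - 7/10b²c - 7/5bc + ⅔c³ - 97/45c² + 28/15c + 127/45
  leading term b³c²: no divisor's leading term divides it; move 3/10b³c² to the remainder.
  leading term b²c: no divisor's leading term divides it; move -7/10b²c to the remainder.
  leading term bc: no divisor's leading term divides it; move -7/5bc to the remainder.
  leading term c³: no divisor's leading term divides it; move ⅔c³ to the remainder.
  leading term c²: no divisor's leading term divides it; move -97/45c² to the remainder.
  leading term c: no divisor's leading term divides it; move 28/15c to the remainder.
  leading term 1: no divisor's leading term divides it; move 127/45 to the remainder.
  remainder 3/10b³c² - 7/10b²c - 7/5bc + ⅔c³ - 97/45c² + 28/15c + 127/45 ≠ 0; add g_4 = 3/10b³c² - 7/10b²c - 7/5bc + ⅔c³ - 97/45c² + 28/15c + 127/45 to the basis.

The other S-polynomials (S(f_2,g_3), S(f_1,g_4), S(f_2,g_4), S(g_3,g_4)) all reduce to 0 modulo the current basis, so we have a Gröbner basis.
Inter-reduce: drop elements whose leading term is divisible by another's, tail-reduce, and make monic.
Reduced Gröbner basis: {ab - 14/5a - 3/10b³c + 7/5b - ⅔c² + 8/5c - 8/15, ac - ⅚a + ¼b²c - 7/6, b³c² - 7/3b²c - 14/3bc + 20/9c³ - 194/27c² + 56/9c + 254/27}.

Buchberger on the second generating set:
h_1 = -6abc - 12ac + 24a - 3b²c + 10/3c² - 8c + 50/3, LT = abc.
h_2 = 54ac - 45a + 27/2b²c - 63, LT = ac.

S(h_1,h_2): lcm = abc. S = ⅚ab + 2ac - 4a - ¼b³c + ½b²c + 7/6b - 5/9c² + 4/3c - 25/9.
  leading term ab: no divisor's leading term divides it; move ⅚ab to the remainder.
  leading term ac: subtract (1/27)·h_2 from 2ac - 4a - ¼b³c + ½b²c + 7/6b - 5/9c² + 4/3c - 25/9 → -7/3a - ¼b³c + 7/6b - 5/9c² + 4/3c - 4/9
  leading term a: no divisor's leading term divides it; move -7/3a to the remainder.
  leading term b³c: no divisor's leading term divides it; move -¼b³c to the remainder.
  leading term b: no divisor's leading term divides it; move 7/6b to the remainder.
  leading term c²: no divisor's leading term divides it; move -5/9c² to the remainder.
  leading term c: no divisor's leading term divides it; move 4/3c to the remainder.
  leading term 1: no divisor's leading term divides it; move -4/9 to the remainder.
  remainder ⅚ab - 7/3a - ¼b³c + 7/6b - 5/9c² + 4/3c - 4/9 ≠ 0; add k_3 = ⅚ab - 7/3a - ¼b³c + 7/6b - 5/9c² + 4/3c - 4/9 to the basis.

S(h_1,k_3): lcm = abc. S = 24/5ac - 4a + 3/10b³c² + ½b²c - 7/5bc + ⅔c³ - 97/45c² + 28/15c - 25/9.
  leading term ac: subtract (4/45)·h_2 from 24/5ac - 4a + 3/10b³c² + ½b²c - 7/5bc + ⅔c³ - 97/45c² + 28/15c - 25/9 → 3/10b³c² - 7/10b²c - 7/5bc + ⅔c³ - 97/45c² + 28/15c + 127/45
  leading term b³c²: no divisor's leading term divides it; move 3/10b³c² to the remainder.
  leading term b²c: no divisor's leading term divides it; move -7/10b²c to the remainder.
  leading term bc: no divisor's leading term divides it; move -7/5bc to the remainder.
  leading term c³: no divisor's leading term divides it; move ⅔c³ to the remainder.
  leading term c²: no divisor's leading term divides it; move -97/45c² to the remainder.
  leading term c: no divisor's leading term divides it; move 28/15c to the remainder.
  leading term 1: no divisor's leading term divides it; move 127/45 to the remainder.
  remainder 3/10b³c² - 7/10b²c - 7/5bc + ⅔c³ - 97/45c² + 28/15c + 127/45 ≠ 0; add k_4 = 3/10b³c² - 7/10b²c - 7/5bc + ⅔c³ - 97/45c² + 28/15c + 127/45 to the basis.

The other S-polynomials (S(h_2,k_3), S(h_1,k_4), S(h_2,k_4), S(k_3,k_4)) all reduce to 0 modulo the current basis, so we have a Gröbner basis.
Inter-reduce: drop elements whose leading term is divisible by another's, tail-reduce, and make monic.
Reduced Gröbner basis: {ab - 14/5a - 3/10b³c + 7/5b - ⅔c² + 8/5c - 8/15, ac - ⅚a + ¼b²c - 7/6, b³c² - 7/3b²c - 14/3bc + 20/9c³ - 194/27c² + 56/9c + 254/27}.

The two bases agree; hence the ideals are identical.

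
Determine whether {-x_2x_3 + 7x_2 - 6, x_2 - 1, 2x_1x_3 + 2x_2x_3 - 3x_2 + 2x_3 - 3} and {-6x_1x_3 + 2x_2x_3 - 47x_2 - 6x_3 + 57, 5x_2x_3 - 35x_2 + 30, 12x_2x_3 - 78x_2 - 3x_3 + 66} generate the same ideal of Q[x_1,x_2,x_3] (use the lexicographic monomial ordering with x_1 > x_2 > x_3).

No, the ideals differ.

Two ideals are equal iff their reduced Gröbner bases coincide (the reduced basis is unique for a fixed ordering).
Buchberger on the first generating set:
f_1 = -x_2x_3 + 7x_2 - 6, LT = x_2x_3.
f_2 = x_2 - 1, LT = x_2.
f_3 = 2x_1x_3 + 2x_2x_3 - 3x_2 + 2x_3 - 3, LT = x_1x_3.

S(f_1,f_2): lcm = x_2x_3. S = -7x_2 + x_3 + 6.
  leading term x_2: subtract (-7)·f_2 from -7x_2 + x_3 + 6 → x_3 - 1
  leading term x_3: no divisor's leading term divides it; move x_3 to the remainder.
  leading term 1: no divisor's leading term divides it; move -1 to the remainder.
  remainder x_3 - 1 ≠ 0; add g_4 = x_3 - 1 to the basis.

S(f_1,f_3): lcm = x_1x_2x_3. S = -7x_1x_2 + 6x_1 - x_2^2x_3 + 3/2x_2^2 - x_2x_3 + 3/2x_2.
  leading term x_1x_2: subtract (-7x_1)·f_2 from -7x_1x_2 + 6x_1 - x_2^2x_3 + 3/2x_2^2 - x_2x_3 + 3/2x_2 → -x_1 - x_2^2x_3 + 3/2x_2^2 - x_2x_3 + 3/2x_2
  leading term x_1: no divisor's leading term divides it; move -x_1 to the remainder.
  leading term x_2^2x_3: subtract (x_2)·f_1 from -x_2^2x_3 + 3/2x_2^2 - x_2x_3 + 3/2x_2 → -11/2x_2^2 - x_2x_3 + 15/2x_2
  leading term x_2^2: subtract (-11/2x_2)·f_2 from -11/2x_2^2 - x_2x_3 + 15/2x_2 → -x_2x_3 + 2x_2
  leading term x_2x_3: subtract (1)·f_1 from -x_2x_3 + 2x_2 → -5x_2 + 6
  leading term x_2: subtract (-5)·f_2 from -5x_2 + 6 → 1
  leading term 1: no divisor's leading term divides it; move 1 to the remainder.
  remainder -x_1 + 1 ≠ 0; add g_5 = -x_1 + 1 to the basis.

The other S-polynomials (S(f_2,f_3), S(f_1,g_4), S(f_2,g_4), S(f_3,g_4), S(f_1,g_5), S(f_2,g_5), S(f_3,g_5), S(g_4,g_5)) all reduce to 0 modulo the current basis, so we have a Gröbner basis.
Inter-reduce: drop elements whose leading term is divisible by another's, tail-reduce, and make monic.
Reduced Gröbner basis: {x_1 - 1, x_2 - 1, x_3 - 1}.

Buchberger on the second generating set:
h_1 = -6x_1x_3 + 2x_2x_3 - 47x_2 - 6x_3 + 57, LT = x_1x_3.
h_2 = 5x_2x_3 - 35x_2 + 30, LT = x_2x_3.
h_3 = 12x_2x_3 - 78x_2 - 3x_3 + 66, LT = x_2x_3.

S(h_1,h_2): lcm = x_1x_2x_3. S = 7x_1x_2 - 6x_1 - 1/3x_2^2x_3 + 47/6x_2^2 + x_2x_3 - 19/2x_2.
  leading term x_1x_2: no divisor's leading term divides it; move 7x_1x_2 to the remainder.
  leading term x_1: no divisor's leading term divides it; move -6x_1 to the remainder.
  leading term x_2^2x_3: subtract (-1/15x_2)·h_2 from -1/3x_2^2x_3 + 47/6x_2^2 + x_2x_3 - 19/2x_2 → 11/2x_2^2 + x_2x_3 - 15/2x_2
  leading term x_2^2: no divisor's leading term divides it; move 11/2x_2^2 to the remainder.
  leading term x_2x_3: subtract (1/5)·h_2 from x_2x_3 - 15/2x_2 → -1/2x_2 - 6
  leading term x_2: no divisor's leading term divides it; move -1/2x_2 to the remainder.
  leading term 1: no divisor's leading term divides it; move -6 to the remainder.
  remainder 7x_1x_2 - 6x_1 + 11/2x_2^2 - 1/2x_2 - 6 ≠ 0; add k_4 = 7x_1x_2 - 6x_1 + 11/2x_2^2 - 1/2x_2 - 6 to the basis.

S(h_1,h_3): lcm = x_1x_2x_3. S = 13/2x_1x_2 + 1/4x_1x_3 - 11/2x_1 - 1/3x_2^2x_3 + 47/6x_2^2 + x_2x_3 - 19/2x_2.
  leading term x_1x_2: subtract (13/14)·k_4 from 13/2x_1x_2 + 1/4x_1x_3 - 11/2x_1 - 1/3x_2^2x_3 + 47/6x_2^2 + x_2x_3 - 19/2x_2 → 1/4x_1x_3 + 1/14x_1 - 1/3x_2^2x_3 + 229/84x_2^2 + x_2x_3 - 253/28x_2 + 39/7
  leading term x_1x_3: subtract (-1/24)·h_1 from 1/4x_1x_3 + 1/14x_1 - 1/3x_2^2x_3 + 229/84x_2^2 + x_2x_3 - 253/28x_2 + 39/7 → 1/14x_1 - 1/3x_2^2x_3 + 229/84x_2^2 + 13/12x_2x_3 - 1847/168x_2 - 1/4x_3 + 445/56
  leading term x_1: no divisor's leading term divides it; move 1/14x_1 to the remainder.
  leading term x_2^2x_3: subtract (-1/15x_2)·h_2 from -1/3x_2^2x_3 + 229/84x_2^2 + 13/12x_2x_3 - 1847/168x_2 - 1/4x_3 + 445/56 → 11/28x_2^2 + 13/12x_2x_3 - 1511/168x_2 - 1/4x_3 + 445/56
  leading term x_2^2: no divisor's leading term divides it; move 11/28x_2^2 to the remainder.
  leading term x_2x_3: subtract (13/60)·h_2 from 13/12x_2x_3 - 1511/168x_2 - 1/4x_3 + 445/56 → -79/56x_2 - 1/4x_3 + 81/56
  leading term x_2: no divisor's leading term divides it; move -79/56x_2 to the remainder.
  leading term x_3: no divisor's leading term divides it; move -1/4x_3 to the remainder.
  leading term 1: no divisor's leading term divides it; move 81/56 to the remainder.
  remainder 1/14x_1 + 11/28x_2^2 - 79/56x_2 - 1/4x_3 + 81/56 ≠ 0; add k_5 = 1/14x_1 + 11/28x_2^2 - 79/56x_2 - 1/4x_3 + 81/56 to the basis.

S(h_2,h_3): lcm = x_2x_3. S = -1/2x_2 + 1/4x_3 + 1/2.
  leading term x_2: no divisor's leading term divides it; move -1/2x_2 to the remainder.
  leading term x_3: no divisor's leading term divides it; move 1/4x_3 to the remainder.
  leading term 1: no divisor's leading term divides it; move 1/2 to the remainder.
  remainder -1/2x_2 + 1/4x_3 + 1/2 ≠ 0; add k_6 = -1/2x_2 + 1/4x_3 + 1/2 to the basis.

S(h_1,k_5): lcm = x_1x_3. S = -11/2x_2^2x_3 + 233/12x_2x_3 + 47/6x_2 + 7/2x_3^2 - 77/4x_3 - 19/2.
  leading term x_2^2x_3: subtract (-11/10x_2)·h_2 from -11/2x_2^2x_3 + 233/12x_2x_3 + 47/6x_2 + 7/2x_3^2 - 77/4x_3 - 19/2 → -77/2x_2^2 + 233/12x_2x_3 + 245/6x_2 + 7/2x_3^2 - 77/4x_3 - 19/2
  leading term x_2^2: subtract (77x_2)·k_6 from -77/2x_2^2 + 233/12x_2x_3 + 245/6x_2 + 7/2x_3^2 - 77/4x_3 - 19/2 → 1/6x_2x_3 + 7/3x_2 + 7/2x_3^2 - 77/4x_3 - 19/2
  leading term x_2x_3: subtract (1/30)·h_2 from 1/6x_2x_3 + 7/3x_2 + 7/2x_3^2 - 77/4x_3 - 19/2 → 7/2x_2 + 7/2x_3^2 - 77/4x_3 - 21/2
  leading term x_2: subtract (-7)·k_6 from 7/2x_2 + 7/2x_3^2 - 77/4x_3 - 21/2 → 7/2x_3^2 - 35/2x_3 - 7
  leading term x_3^2: no divisor's leading term divides it; move 7/2x_3^2 to the remainder.
  leading term x_3: no divisor's leading term divides it; move -35/2x_3 to the remainder.
  leading term 1: no divisor's leading term divides it; move -7 to the remainder.
  remainder 7/2x_3^2 - 35/2x_3 - 7 ≠ 0; add k_7 = 7/2x_3^2 - 35/2x_3 - 7 to the basis.

The other S-polynomials (S(h_1,k_4), S(h_2,k_4), S(h_3,k_4), S(h_2,k_5), S(h_3,k_5), S(k_4,k_5), S(h_1,k_6), S(h_2,k_6), S(h_3,k_6), S(k_4,k_6), S(k_5,k_6), S(h_1,k_7), S(h_2,k_7), S(h_3,k_7), S(k_4,k_7), S(k_5,k_7), S(k_6,k_7)) all reduce to 0 modulo the current basis, so we have a Gröbner basis.
Inter-reduce: drop elements whose leading term is divisible by another's, tail-reduce, and make monic.
Reduced Gröbner basis: {x_1 - x_3 + 35/4, x_2 - 1/2x_3 - 1, x_3^2 - 5x_3 - 2}.

These differ, so the ideals are not equal.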